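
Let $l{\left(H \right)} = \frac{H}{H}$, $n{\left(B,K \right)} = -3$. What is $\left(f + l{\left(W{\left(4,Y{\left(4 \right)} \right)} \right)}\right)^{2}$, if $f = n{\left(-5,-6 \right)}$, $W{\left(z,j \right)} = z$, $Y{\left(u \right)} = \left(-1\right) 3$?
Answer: $4$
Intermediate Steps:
$Y{\left(u \right)} = -3$
$l{\left(H \right)} = 1$
$f = -3$
$\left(f + l{\left(W{\left(4,Y{\left(4 \right)} \right)} \right)}\right)^{2} = \left(-3 + 1\right)^{2} = \left(-2\right)^{2} = 4$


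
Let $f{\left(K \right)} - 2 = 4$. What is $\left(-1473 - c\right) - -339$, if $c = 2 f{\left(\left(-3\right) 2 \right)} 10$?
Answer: $-1254$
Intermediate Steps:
$f{\left(K \right)} = 6$ ($f{\left(K \right)} = 2 + 4 = 6$)
$c = 120$ ($c = 2 \cdot 6 \cdot 10 = 12 \cdot 10 = 120$)
$\left(-1473 - c\right) - -339 = \left(-1473 - 120\right) - -339 = \left(-1473 - 120\right) + 339 = -1593 + 339 = -1254$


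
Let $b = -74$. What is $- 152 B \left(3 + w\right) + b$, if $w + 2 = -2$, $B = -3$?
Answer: $-530$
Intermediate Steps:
$w = -4$ ($w = -2 - 2 = -4$)
$- 152 B \left(3 + w\right) + b = - 152 \left(- 3 \left(3 - 4\right)\right) - 74 = - 152 \left(\left(-3\right) \left(-1\right)\right) - 74 = \left(-152\right) 3 - 74 = -456 - 74 = -530$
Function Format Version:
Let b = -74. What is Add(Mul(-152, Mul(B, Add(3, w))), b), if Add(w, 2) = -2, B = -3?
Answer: -530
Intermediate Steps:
w = -4 (w = Add(-2, -2) = -4)
Add(Mul(-152, Mul(B, Add(3, w))), b) = Add(Mul(-152, Mul(-3, Add(3, -4))), -74) = Add(Mul(-152, Mul(-3, -1)), -74) = Add(Mul(-152, 3), -74) = Add(-456, -74) = -530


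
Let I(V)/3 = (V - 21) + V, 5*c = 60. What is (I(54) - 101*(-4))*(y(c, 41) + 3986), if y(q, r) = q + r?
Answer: 2685935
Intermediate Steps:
c = 12 (c = (⅕)*60 = 12)
I(V) = -63 + 6*V (I(V) = 3*((V - 21) + V) = 3*((-21 + V) + V) = 3*(-21 + 2*V) = -63 + 6*V)
(I(54) - 101*(-4))*(y(c, 41) + 3986) = ((-63 + 6*54) - 101*(-4))*((12 + 41) + 3986) = ((-63 + 324) + 404)*(53 + 3986) = (261 + 404)*4039 = 665*4039 = 2685935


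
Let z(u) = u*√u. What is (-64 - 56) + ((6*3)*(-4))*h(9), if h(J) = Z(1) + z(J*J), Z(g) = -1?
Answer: -52536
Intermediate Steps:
z(u) = u^(3/2)
h(J) = -1 + (J²)^(3/2) (h(J) = -1 + (J*J)^(3/2) = -1 + (J²)^(3/2))
(-64 - 56) + ((6*3)*(-4))*h(9) = (-64 - 56) + ((6*3)*(-4))*(-1 + (9²)^(3/2)) = -120 + (18*(-4))*(-1 + 81^(3/2)) = -120 - 72*(-1 + 729) = -120 - 72*728 = -120 - 52416 = -52536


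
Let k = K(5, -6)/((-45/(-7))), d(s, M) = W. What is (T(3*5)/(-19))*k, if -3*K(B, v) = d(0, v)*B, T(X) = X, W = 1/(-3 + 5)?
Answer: 35/342 ≈ 0.10234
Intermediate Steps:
W = ½ (W = 1/2 = ½ ≈ 0.50000)
d(s, M) = ½
K(B, v) = -B/6
k = -7/54 (k = (-⅙*5)/((-45/(-7))) = -5/(6*((-45*(-⅐)))) = -5/(6*45/7) = -⅚*7/45 = -7/54 ≈ -0.12963)
(T(3*5)/(-19))*k = ((3*5)/(-19))*(-7/54) = (15*(-1/19))*(-7/54) = -15/19*(-7/54) = 35/342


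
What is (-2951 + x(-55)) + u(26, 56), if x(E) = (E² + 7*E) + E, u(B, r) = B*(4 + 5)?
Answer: -132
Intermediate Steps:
u(B, r) = 9*B (u(B, r) = B*9 = 9*B)
x(E) = E² + 8*E
(-2951 + x(-55)) + u(26, 56) = (-2951 - 55*(8 - 55)) + 9*26 = (-2951 - 55*(-47)) + 234 = (-2951 + 2585) + 234 = -366 + 234 = -132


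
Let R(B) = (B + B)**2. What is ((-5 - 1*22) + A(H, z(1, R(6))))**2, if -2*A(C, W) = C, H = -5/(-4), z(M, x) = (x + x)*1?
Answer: 48841/64 ≈ 763.14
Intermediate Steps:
R(B) = 4*B**2 (R(B) = (2*B)**2 = 4*B**2)
z(M, x) = 2*x (z(M, x) = (2*x)*1 = 2*x)
H = 5/4 (H = -5*(-1/4) = 5/4 ≈ 1.2500)
A(C, W) = -C/2
((-5 - 1*22) + A(H, z(1, R(6))))**2 = ((-5 - 1*22) - 1/2*5/4)**2 = ((-5 - 22) - 5/8)**2 = (-27 - 5/8)**2 = (-221/8)**2 = 48841/64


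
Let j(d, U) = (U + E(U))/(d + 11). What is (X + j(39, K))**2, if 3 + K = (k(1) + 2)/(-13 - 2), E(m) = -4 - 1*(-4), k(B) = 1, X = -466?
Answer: 3393994564/15625 ≈ 2.1722e+5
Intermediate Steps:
E(m) = 0 (E(m) = -4 + 4 = 0)
K = -16/5 (K = -3 + (1 + 2)/(-13 - 2) = -3 + 3/(-15) = -3 + 3*(-1/15) = -3 - 1/5 = -16/5 ≈ -3.2000)
j(d, U) = U/(11 + d) (j(d, U) = (U + 0)/(d + 11) = U/(11 + d))
(X + j(39, K))**2 = (-466 - 16/(5*(11 + 39)))**2 = (-466 - 16/5/50)**2 = (-466 - 16/5*1/50)**2 = (-466 - 8/125)**2 = (-58258/125)**2 = 3393994564/15625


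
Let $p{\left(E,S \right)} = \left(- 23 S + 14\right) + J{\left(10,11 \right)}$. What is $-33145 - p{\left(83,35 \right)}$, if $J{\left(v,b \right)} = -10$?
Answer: $-32344$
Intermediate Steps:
$p{\left(E,S \right)} = 4 - 23 S$ ($p{\left(E,S \right)} = \left(- 23 S + 14\right) - 10 = \left(14 - 23 S\right) - 10 = 4 - 23 S$)
$-33145 - p{\left(83,35 \right)} = -33145 - \left(4 - 805\right) = -33145 - -801 = -33145 + 801 = -32344$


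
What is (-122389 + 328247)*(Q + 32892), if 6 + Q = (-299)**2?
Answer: 25173757246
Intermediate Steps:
Q = 89395 (Q = -6 + (-299)**2 = -6 + 89401 = 89395)
(-122389 + 328247)*(Q + 32892) = (-122389 + 328247)*(89395 + 32892) = 205858*122287 = 25173757246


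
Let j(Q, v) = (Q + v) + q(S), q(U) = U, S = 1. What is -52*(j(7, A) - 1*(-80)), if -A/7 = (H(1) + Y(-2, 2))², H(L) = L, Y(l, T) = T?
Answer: -1300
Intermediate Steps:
A = -63 (A = -7*(1 + 2)² = -7*3² = -7*9 = -63)
j(Q, v) = 1 + Q + v (j(Q, v) = (Q + v) + 1 = 1 + Q + v)
-52*(j(7, A) - 1*(-80)) = -52*((1 + 7 - 63) - 1*(-80)) = -52*(-55 + 80) = -52*25 = -1300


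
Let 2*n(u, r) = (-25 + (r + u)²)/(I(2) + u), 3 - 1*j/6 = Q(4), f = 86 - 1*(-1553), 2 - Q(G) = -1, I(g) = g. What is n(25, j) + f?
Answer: 14851/9 ≈ 1650.1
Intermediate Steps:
Q(G) = 3 (Q(G) = 2 - 1*(-1) = 2 + 1 = 3)
f = 1639 (f = 86 + 1553 = 1639)
j = 0 (j = 18 - 6*3 = 18 - 18 = 0)
n(u, r) = (-25 + (r + u)²)/(2*(2 + u)) (n(u, r) = ((-25 + (r + u)²)/(2 + u))/2 = (-25 + (r + u)²)/(2*(2 + u)))
n(25, j) + f = (-25 + (0 + 25)²)/(2*(2 + 25)) + 1639 = (½)*(-25 + 25²)/27 + 1639 = (½)*(1/27)*(-25 + 625) + 1639 = (½)*(1/27)*600 + 1639 = 100/9 + 1639 = 14851/9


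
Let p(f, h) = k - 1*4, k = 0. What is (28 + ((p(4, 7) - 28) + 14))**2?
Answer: 100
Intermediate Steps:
p(f, h) = -4 (p(f, h) = 0 - 1*4 = 0 - 4 = -4)
(28 + ((p(4, 7) - 28) + 14))**2 = (28 + ((-4 - 28) + 14))**2 = (28 + (-32 + 14))**2 = (28 - 18)**2 = 10**2 = 100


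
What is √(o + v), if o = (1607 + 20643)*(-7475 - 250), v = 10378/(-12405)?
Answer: 2*I*√6612444675192585/12405 ≈ 13110.0*I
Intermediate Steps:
v = -10378/12405 (v = 10378*(-1/12405) = -10378/12405 ≈ -0.83660)
o = -171881250 (o = 22250*(-7725) = -171881250)
√(o + v) = √(-171881250 - 10378/12405) = √(-2132186916628/12405) = 2*I*√6612444675192585/12405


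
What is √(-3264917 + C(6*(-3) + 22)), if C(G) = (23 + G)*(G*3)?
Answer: I*√3264593 ≈ 1806.8*I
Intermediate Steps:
C(G) = 3*G*(23 + G) (C(G) = (23 + G)*(3*G) = 3*G*(23 + G))
√(-3264917 + C(6*(-3) + 22)) = √(-3264917 + 3*(6*(-3) + 22)*(23 + (6*(-3) + 22))) = √(-3264917 + 3*(-18 + 22)*(23 + (-18 + 22))) = √(-3264917 + 3*4*(23 + 4)) = √(-3264917 + 3*4*27) = √(-3264917 + 324) = √(-3264593) = I*√3264593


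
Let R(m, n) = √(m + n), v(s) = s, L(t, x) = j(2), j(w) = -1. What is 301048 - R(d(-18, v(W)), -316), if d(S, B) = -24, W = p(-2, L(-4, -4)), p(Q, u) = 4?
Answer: 301048 - 2*I*√85 ≈ 3.0105e+5 - 18.439*I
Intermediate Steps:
L(t, x) = -1
W = 4
301048 - R(d(-18, v(W)), -316) = 301048 - √(-24 - 316) = 301048 - √(-340) = 301048 - 2*I*√85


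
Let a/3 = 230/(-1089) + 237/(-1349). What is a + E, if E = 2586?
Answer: 1265762219/489687 ≈ 2584.8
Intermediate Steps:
a = -568363/489687 (a = 3*(230/(-1089) + 237/(-1349)) = 3*(230*(-1/1089) + 237*(-1/1349)) = 3*(-230/1089 - 237/1349) = 3*(-568363/1469061) = -568363/489687 ≈ -1.1607)
a + E = -568363/489687 + 2586 = 1265762219/489687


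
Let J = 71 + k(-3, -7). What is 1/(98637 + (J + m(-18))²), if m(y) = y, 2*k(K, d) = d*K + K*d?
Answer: 1/104113 ≈ 9.6049e-6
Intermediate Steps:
k(K, d) = K*d (k(K, d) = (d*K + K*d)/2 = (K*d + K*d)/2 = (2*K*d)/2 = K*d)
J = 92 (J = 71 - 3*(-7) = 71 + 21 = 92)
1/(98637 + (J + m(-18))²) = 1/(98637 + (92 - 18)²) = 1/(98637 + 74²) = 1/(98637 + 5476) = 1/104113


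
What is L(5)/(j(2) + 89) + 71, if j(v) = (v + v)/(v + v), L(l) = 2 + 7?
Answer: 711/10 ≈ 71.100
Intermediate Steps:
L(l) = 9
j(v) = 1 (j(v) = (2*v)/((2*v)) = (2*v)*(1/(2*v)) = 1)
L(5)/(j(2) + 89) + 71 = 9/(1 + 89) + 71 = 9/90 + 71 = (1/90)*9 + 71 = 1/10 + 71 = 711/10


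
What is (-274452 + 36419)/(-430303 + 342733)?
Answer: 238033/87570 ≈ 2.7182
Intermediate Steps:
(-274452 + 36419)/(-430303 + 342733) = -238033/(-87570) = -238033*(-1/87570) = 238033/87570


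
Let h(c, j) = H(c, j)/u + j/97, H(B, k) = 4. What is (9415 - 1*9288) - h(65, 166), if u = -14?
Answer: 85265/679 ≈ 125.57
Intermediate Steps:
h(c, j) = -2/7 + j/97 (h(c, j) = 4/(-14) + j/97 = 4*(-1/14) + j*(1/97) = -2/7 + j/97)
(9415 - 1*9288) - h(65, 166) = (9415 - 1*9288) - (-2/7 + (1/97)*166) = (9415 - 9288) - (-2/7 + 166/97) = 127 - 1*968/679 = 127 - 968/679 = 85265/679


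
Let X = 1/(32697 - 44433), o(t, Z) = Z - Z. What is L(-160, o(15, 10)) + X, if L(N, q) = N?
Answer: -1877761/11736 ≈ -160.00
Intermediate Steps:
o(t, Z) = 0
X = -1/11736 (X = 1/(-11736) = -1/11736 ≈ -8.5208e-5)
L(-160, o(15, 10)) + X = -160 - 1/11736 = -1877761/11736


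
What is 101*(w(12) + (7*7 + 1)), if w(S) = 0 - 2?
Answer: 4848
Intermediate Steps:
w(S) = -2
101*(w(12) + (7*7 + 1)) = 101*(-2 + (7*7 + 1)) = 101*(-2 + (49 + 1)) = 101*(-2 + 50) = 101*48 = 4848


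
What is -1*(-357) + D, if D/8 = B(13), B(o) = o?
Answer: 461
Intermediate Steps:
D = 104 (D = 8*13 = 104)
-1*(-357) + D = -1*(-357) + 104 = 357 + 104 = 461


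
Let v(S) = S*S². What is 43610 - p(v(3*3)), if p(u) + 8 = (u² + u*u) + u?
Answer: -1019993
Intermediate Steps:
v(S) = S³
p(u) = -8 + u + 2*u² (p(u) = -8 + ((u² + u*u) + u) = -8 + ((u² + u²) + u) = -8 + (2*u² + u) = -8 + (u + 2*u²) = -8 + u + 2*u²)
43610 - p(v(3*3)) = 43610 - (-8 + (3*3)³ + 2*((3*3)³)²) = 43610 - (-8 + 9³ + 2*(9³)²) = 43610 - (-8 + 729 + 2*729²) = 43610 - (-8 + 729 + 2*531441) = 43610 - (-8 + 729 + 1062882) = 43610 - 1*1063603 = 43610 - 1063603 = -1019993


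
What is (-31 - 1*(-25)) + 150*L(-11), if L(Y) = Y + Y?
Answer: -3306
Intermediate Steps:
L(Y) = 2*Y
(-31 - 1*(-25)) + 150*L(-11) = (-31 - 1*(-25)) + 150*(2*(-11)) = (-31 + 25) + 150*(-22) = -6 - 3300 = -3306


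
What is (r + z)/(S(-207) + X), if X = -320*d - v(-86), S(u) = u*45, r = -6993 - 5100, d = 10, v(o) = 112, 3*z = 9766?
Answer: 26513/37881 ≈ 0.69990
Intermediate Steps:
z = 9766/3 (z = (1/3)*9766 = 9766/3 ≈ 3255.3)
r = -12093
S(u) = 45*u
X = -3312 (X = -320*10 - 1*112 = -3200 - 112 = -3312)
(r + z)/(S(-207) + X) = (-12093 + 9766/3)/(45*(-207) - 3312) = -26513/(3*(-9315 - 3312)) = -26513/3/(-12627) = -26513/3*(-1/12627) = 26513/37881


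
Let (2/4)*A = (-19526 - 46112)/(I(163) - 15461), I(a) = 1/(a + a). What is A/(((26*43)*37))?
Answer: 578324/2817519315 ≈ 0.00020526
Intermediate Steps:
I(a) = 1/(2*a)
A = 42795976/5040285 (A = 2*((-19526 - 46112)/((1/2)/163 - 15461)) = 2*(-65638/((1/2)*(1/163) - 15461)) = 2*(-65638/(1/326 - 15461)) = 2*(-65638/(-5040285/326)) = 2*(-65638*(-326/5040285)) = 2*(21397988/5040285) = 42795976/5040285 ≈ 8.4908)
A/(((26*43)*37)) = 42795976/(5040285*(((26*43)*37))) = 42795976/(5040285*((1118*37))) = (42795976/5040285)/41366 = (42795976/5040285)*(1/41366) = 578324/2817519315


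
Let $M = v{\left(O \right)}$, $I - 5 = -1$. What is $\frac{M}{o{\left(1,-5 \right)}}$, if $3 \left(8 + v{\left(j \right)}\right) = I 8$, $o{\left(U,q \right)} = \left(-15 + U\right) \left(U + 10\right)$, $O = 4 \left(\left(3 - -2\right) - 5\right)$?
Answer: $- \frac{4}{231} \approx -0.017316$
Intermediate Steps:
$I = 4$ ($I = 5 - 1 = 4$)
$O = 0$ ($O = 4 \left(\left(3 + 2\right) - 5\right) = 4 \left(5 - 5\right) = 4 \cdot 0 = 0$)
$o{\left(U,q \right)} = \left(-15 + U\right) \left(10 + U\right)$
$v{\left(j \right)} = \frac{8}{3}$ ($v{\left(j \right)} = -8 + \frac{4 \cdot 8}{3} = -8 + \frac{1}{3} \cdot 32 = -8 + \frac{32}{3} = \frac{8}{3}$)
$M = \frac{8}{3} \approx 2.6667$
$\frac{M}{o{\left(1,-5 \right)}} = \frac{8}{3 \left(-150 + 1^{2} - 5\right)} = \frac{8}{3 \left(-150 + 1 - 5\right)} = \frac{8}{3 \left(-154\right)} = \frac{8}{3} \left(- \frac{1}{154}\right) = - \frac{4}{231}$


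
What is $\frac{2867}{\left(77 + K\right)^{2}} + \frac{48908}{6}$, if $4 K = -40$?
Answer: $\frac{109782607}{13467} \approx 8152.0$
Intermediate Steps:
$K = -10$ ($K = \frac{1}{4} \left(-40\right) = -10$)
$\frac{2867}{\left(77 + K\right)^{2}} + \frac{48908}{6} = \frac{2867}{\left(77 - 10\right)^{2}} + \frac{48908}{6} = \frac{2867}{67^{2}} + 48908 \cdot \frac{1}{6} = \frac{2867}{4489} + \frac{24454}{3} = \frac{109782607}{13467}$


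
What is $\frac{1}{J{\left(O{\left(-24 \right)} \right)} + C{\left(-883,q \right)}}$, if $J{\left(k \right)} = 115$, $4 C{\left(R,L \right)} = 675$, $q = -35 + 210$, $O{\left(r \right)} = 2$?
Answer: $\frac{4}{1135} \approx 0.0035242$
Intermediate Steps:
$q = 175$
$C{\left(R,L \right)} = \frac{675}{4}$ ($C{\left(R,L \right)} = \frac{1}{4} \cdot 675 = \frac{675}{4}$)
$\frac{1}{J{\left(O{\left(-24 \right)} \right)} + C{\left(-883,q \right)}} = \frac{1}{115 + \frac{675}{4}} = \frac{1}{\frac{1135}{4}} = \frac{4}{1135}$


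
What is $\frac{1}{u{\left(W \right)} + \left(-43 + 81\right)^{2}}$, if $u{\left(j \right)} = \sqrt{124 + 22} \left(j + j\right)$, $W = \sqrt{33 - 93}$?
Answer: $\frac{361}{530044} - \frac{i \sqrt{2190}}{530044} \approx 0.00068108 - 8.829 \cdot 10^{-5} i$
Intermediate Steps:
$W = 2 i \sqrt{15}$ ($W = \sqrt{-60} = 2 i \sqrt{15} \approx 7.746 i$)
$u{\left(j \right)} = 2 j \sqrt{146}$ ($u{\left(j \right)} = \sqrt{146} \cdot 2 j = 2 j \sqrt{146}$)
$\frac{1}{u{\left(W \right)} + \left(-43 + 81\right)^{2}} = \frac{1}{2 \cdot 2 i \sqrt{15} \sqrt{146} + \left(-43 + 81\right)^{2}} = \frac{1}{4 i \sqrt{2190} + 38^{2}} = \frac{1}{4 i \sqrt{2190} + 1444} = \frac{1}{1444 + 4 i \sqrt{2190}}$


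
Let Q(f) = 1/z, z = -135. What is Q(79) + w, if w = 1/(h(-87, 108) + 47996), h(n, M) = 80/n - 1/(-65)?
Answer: -270648842/36640656045 ≈ -0.0073866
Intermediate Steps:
h(n, M) = 1/65 + 80/n (h(n, M) = 80/n - 1*(-1/65) = 80/n + 1/65 = 1/65 + 80/n)
Q(f) = -1/135 (Q(f) = 1/(-135) = -1/135)
w = 5655/271412267 (w = 1/((1/65)*(5200 - 87)/(-87) + 47996) = 1/((1/65)*(-1/87)*5113 + 47996) = 1/(-5113/5655 + 47996) = 1/(271412267/5655) = 5655/271412267 ≈ 2.0835e-5)
Q(79) + w = -1/135 + 5655/271412267 = -270648842/36640656045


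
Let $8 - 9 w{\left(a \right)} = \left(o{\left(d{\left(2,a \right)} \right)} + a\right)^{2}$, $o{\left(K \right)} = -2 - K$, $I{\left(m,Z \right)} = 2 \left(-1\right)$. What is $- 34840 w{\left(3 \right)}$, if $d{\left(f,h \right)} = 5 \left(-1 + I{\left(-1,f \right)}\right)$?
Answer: $\frac{8640320}{9} \approx 9.6004 \cdot 10^{5}$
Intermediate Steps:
$I{\left(m,Z \right)} = -2$
$d{\left(f,h \right)} = -15$ ($d{\left(f,h \right)} = 5 \left(-1 - 2\right) = 5 \left(-3\right) = -15$)
$w{\left(a \right)} = \frac{8}{9} - \frac{\left(13 + a\right)^{2}}{9}$ ($w{\left(a \right)} = \frac{8}{9} - \frac{\left(\left(-2 - -15\right) + a\right)^{2}}{9} = \frac{8}{9} - \frac{\left(\left(-2 + 15\right) + a\right)^{2}}{9} = \frac{8}{9} - \frac{\left(13 + a\right)^{2}}{9}$)
$- 34840 w{\left(3 \right)} = - 34840 \left(\frac{8}{9} - \frac{\left(13 + 3\right)^{2}}{9}\right) = - 34840 \left(\frac{8}{9} - \frac{16^{2}}{9}\right) = - 34840 \left(\frac{8}{9} - \frac{256}{9}\right) = \left(-34840\right) \left(- \frac{248}{9}\right) = \frac{8640320}{9}$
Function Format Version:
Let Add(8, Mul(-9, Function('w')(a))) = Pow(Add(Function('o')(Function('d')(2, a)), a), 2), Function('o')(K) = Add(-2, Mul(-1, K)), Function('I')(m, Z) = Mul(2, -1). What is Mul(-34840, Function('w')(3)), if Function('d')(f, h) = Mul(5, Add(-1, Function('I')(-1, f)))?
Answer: Rational(8640320, 9) ≈ 9.6004e+5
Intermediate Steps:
Function('I')(m, Z) = -2
Function('d')(f, h) = -15 (Function('d')(f, h) = Mul(5, Add(-1, -2)) = Mul(5, -3) = -15)
Function('w')(a) = Add(Rational(8, 9), Mul(Rational(-1, 9), Pow(Add(13, a), 2))) (Function('w')(a) = Add(Rational(8, 9), Mul(Rational(-1, 9), Pow(Add(Add(-2, Mul(-1, -15)), a), 2))) = Add(Rational(8, 9), Mul(Rational(-1, 9), Pow(Add(Add(-2, 15), a), 2))) = Add(Rational(8, 9), Mul(Rational(-1, 9), Pow(Add(13, a), 2))))
Mul(-34840, Function('w')(3)) = Mul(-34840, Add(Rational(8, 9), Mul(Rational(-1, 9), Pow(Add(13, 3), 2)))) = Mul(-34840, Add(Rational(8, 9), Mul(Rational(-1, 9), Pow(16, 2)))) = Mul(-34840, Add(Rational(8, 9), Mul(Rational(-1, 9), 256))) = Mul(-34840, Add(Rational(8, 9), Rational(-256, 9))) = Mul(-34840, Rational(-248, 9)) = Rational(8640320, 9)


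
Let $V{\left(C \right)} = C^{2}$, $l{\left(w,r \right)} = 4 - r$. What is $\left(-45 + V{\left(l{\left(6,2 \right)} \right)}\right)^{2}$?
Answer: $1681$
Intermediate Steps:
$\left(-45 + V{\left(l{\left(6,2 \right)} \right)}\right)^{2} = \left(-45 + \left(4 - 2\right)^{2}\right)^{2} = \left(-45 + 2^{2}\right)^{2} = \left(-45 + 4\right)^{2} = \left(-41\right)^{2} = 1681$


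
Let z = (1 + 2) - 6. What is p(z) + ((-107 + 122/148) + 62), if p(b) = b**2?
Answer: -2603/74 ≈ -35.176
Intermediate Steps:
z = -3 (z = 3 - 6 = -3)
p(z) + ((-107 + 122/148) + 62) = (-3)**2 + ((-107 + 122/148) + 62) = 9 + ((-107 + 122*(1/148)) + 62) = 9 + ((-107 + 61/74) + 62) = 9 + (-7857/74 + 62) = 9 - 3269/74 = -2603/74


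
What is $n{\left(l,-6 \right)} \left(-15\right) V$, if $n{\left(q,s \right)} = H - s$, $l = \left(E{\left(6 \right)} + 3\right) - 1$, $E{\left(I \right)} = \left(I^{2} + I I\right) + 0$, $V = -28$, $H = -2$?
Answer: $1680$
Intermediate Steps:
$E{\left(I \right)} = 2 I^{2}$ ($E{\left(I \right)} = \left(I^{2} + I^{2}\right) + 0 = 2 I^{2} + 0 = 2 I^{2}$)
$l = 74$ ($l = \left(2 \cdot 6^{2} + 3\right) - 1 = \left(2 \cdot 36 + 3\right) - 1 = \left(72 + 3\right) - 1 = 75 - 1 = 74$)
$n{\left(q,s \right)} = -2 - s$
$n{\left(l,-6 \right)} \left(-15\right) V = \left(-2 - -6\right) \left(-15\right) \left(-28\right) = \left(-2 + 6\right) \left(-15\right) \left(-28\right) = 4 \left(-15\right) \left(-28\right) = \left(-60\right) \left(-28\right) = 1680$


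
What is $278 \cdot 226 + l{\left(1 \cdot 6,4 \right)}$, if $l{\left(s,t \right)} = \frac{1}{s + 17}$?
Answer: $\frac{1445045}{23} \approx 62828.0$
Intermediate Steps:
$l{\left(s,t \right)} = \frac{1}{17 + s}$
$278 \cdot 226 + l{\left(1 \cdot 6,4 \right)} = 278 \cdot 226 + \frac{1}{17 + 1 \cdot 6} = 62828 + \frac{1}{17 + 6} = 62828 + \frac{1}{23} = \frac{1445045}{23}$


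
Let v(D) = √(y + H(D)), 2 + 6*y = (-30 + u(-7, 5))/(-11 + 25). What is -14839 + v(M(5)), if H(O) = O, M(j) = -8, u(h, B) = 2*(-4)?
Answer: -14839 + I*√1722/14 ≈ -14839.0 + 2.9641*I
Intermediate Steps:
u(h, B) = -8
y = -11/14 (y = -⅓ + ((-30 - 8)/(-11 + 25))/6 = -⅓ + (-38/14)/6 = -⅓ + (-38*1/14)/6 = -⅓ + (⅙)*(-19/7) = -⅓ - 19/42 = -11/14 ≈ -0.78571)
v(D) = √(-11/14 + D)
-14839 + v(M(5)) = -14839 + √(-154 + 196*(-8))/14 = -14839 + √(-154 - 1568)/14 = -14839 + √(-1722)/14 = -14839 + (I*√1722)/14 = -14839 + I*√1722/14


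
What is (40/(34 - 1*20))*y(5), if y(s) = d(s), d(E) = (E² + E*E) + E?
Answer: 1100/7 ≈ 157.14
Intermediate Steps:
d(E) = E + 2*E² (d(E) = (E² + E²) + E = 2*E² + E = E + 2*E²)
y(s) = s*(1 + 2*s)
(40/(34 - 1*20))*y(5) = (40/(34 - 1*20))*(5*(1 + 2*5)) = (40/(34 - 20))*(5*(1 + 10)) = (40/14)*(5*11) = (40*(1/14))*55 = (20/7)*55 = 1100/7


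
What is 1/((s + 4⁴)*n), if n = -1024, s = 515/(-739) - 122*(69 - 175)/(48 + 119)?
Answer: -123413/42050018304 ≈ -2.9349e-6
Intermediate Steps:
s = 9470743/123413 (s = 515*(-1/739) - 122/(167/(-106)) = -515/739 - 122/(167*(-1/106)) = -515/739 - 122/(-167/106) = -515/739 - 122*(-106/167) = -515/739 + 12932/167 = 9470743/123413 ≈ 76.740)
1/((s + 4⁴)*n) = 1/((9470743/123413 + 4⁴)*(-1024)) = 1/((9470743/123413 + 256)*(-1024)) = 1/((41064471/123413)*(-1024)) = 1/(-42050018304/123413) = -123413/42050018304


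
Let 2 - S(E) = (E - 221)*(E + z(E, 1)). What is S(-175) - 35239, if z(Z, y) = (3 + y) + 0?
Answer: -102953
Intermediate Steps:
z(Z, y) = 3 + y
S(E) = 2 - (-221 + E)*(4 + E) (S(E) = 2 - (E - 221)*(E + (3 + 1)) = 2 - (-221 + E)*(E + 4) = 2 - (-221 + E)*(4 + E))
S(-175) - 35239 = (886 - 1*(-175)**2 + 217*(-175)) - 35239 = (886 - 1*30625 - 37975) - 35239 = (886 - 30625 - 37975) - 35239 = -67714 - 35239 = -102953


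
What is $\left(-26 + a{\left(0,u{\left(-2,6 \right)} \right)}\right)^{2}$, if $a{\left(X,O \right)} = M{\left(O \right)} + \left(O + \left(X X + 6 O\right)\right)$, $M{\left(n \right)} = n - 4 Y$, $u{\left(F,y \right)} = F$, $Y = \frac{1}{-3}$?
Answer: $\frac{14884}{9} \approx 1653.8$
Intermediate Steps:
$Y = - \frac{1}{3} \approx -0.33333$
$M{\left(n \right)} = \frac{4}{3} + n$ ($M{\left(n \right)} = n - - \frac{4}{3} = n + \frac{4}{3} = \frac{4}{3} + n$)
$a{\left(X,O \right)} = \frac{4}{3} + X^{2} + 8 O$ ($a{\left(X,O \right)} = \left(\frac{4}{3} + O\right) + \left(O + \left(X X + 6 O\right)\right) = \left(\frac{4}{3} + O\right) + \left(O + \left(X^{2} + 6 O\right)\right) = \left(\frac{4}{3} + O\right) + \left(X^{2} + 7 O\right) = \frac{4}{3} + X^{2} + 8 O$)
$\left(-26 + a{\left(0,u{\left(-2,6 \right)} \right)}\right)^{2} = \left(-26 + \left(\frac{4}{3} + 0^{2} + 8 \left(-2\right)\right)\right)^{2} = \left(-26 + \left(\frac{4}{3} + 0 - 16\right)\right)^{2} = \left(-26 - \frac{44}{3}\right)^{2} = \left(- \frac{122}{3}\right)^{2} = \frac{14884}{9}$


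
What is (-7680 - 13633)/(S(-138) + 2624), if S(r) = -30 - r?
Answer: -21313/2732 ≈ -7.8012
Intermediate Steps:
(-7680 - 13633)/(S(-138) + 2624) = (-7680 - 13633)/((-30 - 1*(-138)) + 2624) = -21313/((-30 + 138) + 2624) = -21313/(108 + 2624) = -21313/2732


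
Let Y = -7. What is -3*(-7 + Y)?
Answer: 42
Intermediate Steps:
-3*(-7 + Y) = -3*(-7 - 7) = -3*(-14) = 42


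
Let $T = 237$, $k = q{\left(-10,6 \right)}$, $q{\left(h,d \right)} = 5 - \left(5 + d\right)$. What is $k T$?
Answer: $-1422$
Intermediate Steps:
$q{\left(h,d \right)} = - d$ ($q{\left(h,d \right)} = 5 - \left(5 + d\right) = - d$)
$k = -6$ ($k = \left(-1\right) 6 = -6$)
$k T = \left(-6\right) 237 = -1422$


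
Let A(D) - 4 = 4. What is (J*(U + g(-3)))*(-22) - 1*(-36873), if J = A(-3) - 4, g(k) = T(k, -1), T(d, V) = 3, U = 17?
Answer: 35113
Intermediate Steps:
g(k) = 3
A(D) = 8 (A(D) = 4 + 4 = 8)
J = 4 (J = 8 - 4 = 4)
(J*(U + g(-3)))*(-22) - 1*(-36873) = (4*(17 + 3))*(-22) - 1*(-36873) = (4*20)*(-22) + 36873 = 80*(-22) + 36873 = -1760 + 36873 = 35113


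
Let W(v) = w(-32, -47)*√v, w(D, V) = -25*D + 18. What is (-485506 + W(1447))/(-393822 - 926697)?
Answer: 485506/1320519 - 818*√1447/1320519 ≈ 0.34410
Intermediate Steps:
w(D, V) = 18 - 25*D
W(v) = 818*√v (W(v) = (18 - 25*(-32))*√v = (18 + 800)*√v = 818*√v)
(-485506 + W(1447))/(-393822 - 926697) = (-485506 + 818*√1447)/(-393822 - 926697) = (-485506 + 818*√1447)/(-1320519) = (-485506 + 818*√1447)*(-1/1320519) = 485506/1320519 - 818*√1447/1320519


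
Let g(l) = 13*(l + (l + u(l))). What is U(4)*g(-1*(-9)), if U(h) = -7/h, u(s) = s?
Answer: -2457/4 ≈ -614.25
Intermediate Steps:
g(l) = 39*l (g(l) = 13*(l + (l + l)) = 13*(l + 2*l) = 13*(3*l) = 39*l)
U(4)*g(-1*(-9)) = (-7/4)*(39*(-1*(-9))) = (-7*¼)*(39*9) = -7/4*351 = -2457/4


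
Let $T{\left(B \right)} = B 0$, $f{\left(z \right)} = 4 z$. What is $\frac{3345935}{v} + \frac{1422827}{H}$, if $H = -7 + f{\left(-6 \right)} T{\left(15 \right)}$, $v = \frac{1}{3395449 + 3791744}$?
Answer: $24047880407194$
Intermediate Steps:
$v = \frac{1}{7187193} \approx 1.3914 \cdot 10^{-7}$
$T{\left(B \right)} = 0$
$H = -7$ ($H = -7 + 4 \left(-6\right) 0 = -7 - 0 = -7 + 0 = -7$)
$\frac{3345935}{v} + \frac{1422827}{H} = 3345935 \frac{1}{\frac{1}{7187193}} + \frac{1422827}{-7} = 3345935 \cdot 7187193 + 1422827 \left(- \frac{1}{7}\right) = 24047880610455 - 203261 = 24047880407194$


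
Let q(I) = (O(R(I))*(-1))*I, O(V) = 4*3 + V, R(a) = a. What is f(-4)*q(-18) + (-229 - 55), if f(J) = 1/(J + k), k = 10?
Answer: -302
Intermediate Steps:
O(V) = 12 + V
q(I) = I*(-12 - I) (q(I) = ((12 + I)*(-1))*I = (-12 - I)*I = I*(-12 - I))
f(J) = 1/(10 + J) (f(J) = 1/(J + 10) = 1/(10 + J))
f(-4)*q(-18) + (-229 - 55) = (-1*(-18)*(12 - 18))/(10 - 4) + (-229 - 55) = (-1*(-18)*(-6))/6 - 284 = (⅙)*(-108) - 284 = -18 - 284 = -302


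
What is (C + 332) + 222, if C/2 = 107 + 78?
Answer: 924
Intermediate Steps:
C = 370 (C = 2*(107 + 78) = 2*185 = 370)
(C + 332) + 222 = (370 + 332) + 222 = 702 + 222 = 924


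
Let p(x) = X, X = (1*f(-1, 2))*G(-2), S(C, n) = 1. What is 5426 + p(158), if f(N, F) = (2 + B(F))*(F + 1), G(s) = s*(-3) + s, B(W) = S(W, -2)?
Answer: 5462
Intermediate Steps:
B(W) = 1
G(s) = -2*s (G(s) = -3*s + s = -2*s)
f(N, F) = 3 + 3*F (f(N, F) = (2 + 1)*(F + 1) = 3*(1 + F) = 3 + 3*F)
X = 36 (X = (1*(3 + 3*2))*(-2*(-2)) = (1*(3 + 6))*4 = (1*9)*4 = 9*4 = 36)
p(x) = 36
5426 + p(158) = 5426 + 36 = 5462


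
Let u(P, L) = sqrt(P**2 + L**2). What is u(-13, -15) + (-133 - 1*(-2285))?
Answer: 2152 + sqrt(394) ≈ 2171.8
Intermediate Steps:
u(P, L) = sqrt(L**2 + P**2)
u(-13, -15) + (-133 - 1*(-2285)) = sqrt((-15)**2 + (-13)**2) + (-133 - 1*(-2285)) = sqrt(225 + 169) + (-133 + 2285) = sqrt(394) + 2152 = 2152 + sqrt(394)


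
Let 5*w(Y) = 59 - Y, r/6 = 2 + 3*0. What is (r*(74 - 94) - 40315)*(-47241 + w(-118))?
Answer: 1914423108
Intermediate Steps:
r = 12 (r = 6*(2 + 3*0) = 6*(2 + 0) = 6*2 = 12)
w(Y) = 59/5 - Y/5 (w(Y) = (59 - Y)/5 = 59/5 - Y/5)
(r*(74 - 94) - 40315)*(-47241 + w(-118)) = (12*(74 - 94) - 40315)*(-47241 + (59/5 - ⅕*(-118))) = (12*(-20) - 40315)*(-47241 + (59/5 + 118/5)) = (-240 - 40315)*(-47241 + 177/5) = -40555*(-236028/5) = 1914423108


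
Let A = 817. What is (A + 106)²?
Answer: 851929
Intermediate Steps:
(A + 106)² = (817 + 106)² = 923² = 851929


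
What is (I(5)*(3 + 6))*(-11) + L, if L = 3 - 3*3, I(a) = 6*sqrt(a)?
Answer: -6 - 594*sqrt(5) ≈ -1334.2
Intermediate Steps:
L = -6 (L = 3 - 1*9 = 3 - 9 = -6)
(I(5)*(3 + 6))*(-11) + L = ((6*sqrt(5))*(3 + 6))*(-11) - 6 = ((6*sqrt(5))*9)*(-11) - 6 = (54*sqrt(5))*(-11) - 6 = -594*sqrt(5) - 6 = -6 - 594*sqrt(5)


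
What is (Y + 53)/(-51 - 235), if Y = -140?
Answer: 87/286 ≈ 0.30420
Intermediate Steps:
(Y + 53)/(-51 - 235) = (-140 + 53)/(-51 - 235) = -87/(-286) = -87*(-1/286) = 87/286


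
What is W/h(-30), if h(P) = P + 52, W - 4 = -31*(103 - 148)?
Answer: 1399/22 ≈ 63.591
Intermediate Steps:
W = 1399 (W = 4 - 31*(103 - 148) = 4 - 31*(-45) = 4 + 1395 = 1399)
h(P) = 52 + P
W/h(-30) = 1399/(52 - 30) = 1399/22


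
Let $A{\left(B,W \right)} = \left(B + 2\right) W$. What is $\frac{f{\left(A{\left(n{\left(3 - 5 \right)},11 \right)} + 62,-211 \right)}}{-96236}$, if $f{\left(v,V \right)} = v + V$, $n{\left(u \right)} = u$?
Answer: $\frac{149}{96236} \approx 0.0015483$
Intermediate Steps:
$A{\left(B,W \right)} = W \left(2 + B\right)$ ($A{\left(B,W \right)} = \left(2 + B\right) W = W \left(2 + B\right)$)
$f{\left(v,V \right)} = V + v$
$\frac{f{\left(A{\left(n{\left(3 - 5 \right)},11 \right)} + 62,-211 \right)}}{-96236} = \frac{-211 + \left(11 \left(2 + \left(3 - 5\right)\right) + 62\right)}{-96236} = \left(-211 + \left(11 \left(2 - 2\right) + 62\right)\right) \left(- \frac{1}{96236}\right) = \left(-211 + \left(11 \cdot 0 + 62\right)\right) \left(- \frac{1}{96236}\right) = \left(-211 + \left(0 + 62\right)\right) \left(- \frac{1}{96236}\right) = \left(-211 + 62\right) \left(- \frac{1}{96236}\right) = \left(-149\right) \left(- \frac{1}{96236}\right) = \frac{149}{96236}$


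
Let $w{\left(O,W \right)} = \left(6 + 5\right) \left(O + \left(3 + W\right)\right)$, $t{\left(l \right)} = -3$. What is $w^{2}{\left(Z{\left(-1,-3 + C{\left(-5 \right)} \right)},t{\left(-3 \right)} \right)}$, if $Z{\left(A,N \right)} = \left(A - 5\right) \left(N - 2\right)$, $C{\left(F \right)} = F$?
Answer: $435600$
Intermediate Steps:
$Z{\left(A,N \right)} = \left(-5 + A\right) \left(-2 + N\right)$
$w{\left(O,W \right)} = 33 + 11 O + 11 W$ ($w{\left(O,W \right)} = 11 \left(3 + O + W\right) = 33 + 11 O + 11 W$)
$w^{2}{\left(Z{\left(-1,-3 + C{\left(-5 \right)} \right)},t{\left(-3 \right)} \right)} = \left(33 + 11 \left(10 - 5 \left(-3 - 5\right) - -2 - \left(-3 - 5\right)\right) + 11 \left(-3\right)\right)^{2} = \left(33 + 11 \left(10 - -40 + 2 - -8\right) - 33\right)^{2} = \left(33 + 11 \left(10 + 40 + 2 + 8\right) - 33\right)^{2} = \left(33 + 11 \cdot 60 - 33\right)^{2} = \left(33 + 660 - 33\right)^{2} = 660^{2} = 435600$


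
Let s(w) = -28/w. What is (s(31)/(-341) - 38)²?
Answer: 161338788900/111746041 ≈ 1443.8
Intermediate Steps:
(s(31)/(-341) - 38)² = (-28/31/(-341) - 38)² = (-28*1/31*(-1/341) - 38)² = (-28/31*(-1/341) - 38)² = (28/10571 - 38)² = (-401670/10571)² = 161338788900/111746041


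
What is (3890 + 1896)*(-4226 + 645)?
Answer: -20719666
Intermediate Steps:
(3890 + 1896)*(-4226 + 645) = 5786*(-3581) = -20719666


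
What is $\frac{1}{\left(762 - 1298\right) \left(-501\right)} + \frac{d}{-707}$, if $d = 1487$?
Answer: $- \frac{399312325}{189854952} \approx -2.1032$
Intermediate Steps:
$\frac{1}{\left(762 - 1298\right) \left(-501\right)} + \frac{d}{-707} = \frac{1}{\left(762 - 1298\right) \left(-501\right)} + \frac{1487}{-707} = \frac{1}{-536} \left(- \frac{1}{501}\right) + 1487 \left(- \frac{1}{707}\right) = \left(- \frac{1}{536}\right) \left(- \frac{1}{501}\right) - \frac{1487}{707} = \frac{1}{268536} - \frac{1487}{707} = - \frac{399312325}{189854952}$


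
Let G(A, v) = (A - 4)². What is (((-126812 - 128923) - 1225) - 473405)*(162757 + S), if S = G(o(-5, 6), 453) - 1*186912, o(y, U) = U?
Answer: 17639045115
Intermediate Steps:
G(A, v) = (-4 + A)²
S = -186908 (S = (-4 + 6)² - 1*186912 = 2² - 186912 = 4 - 186912 = -186908)
(((-126812 - 128923) - 1225) - 473405)*(162757 + S) = (((-126812 - 128923) - 1225) - 473405)*(162757 - 186908) = ((-255735 - 1225) - 473405)*(-24151) = (-256960 - 473405)*(-24151) = -730365*(-24151) = 17639045115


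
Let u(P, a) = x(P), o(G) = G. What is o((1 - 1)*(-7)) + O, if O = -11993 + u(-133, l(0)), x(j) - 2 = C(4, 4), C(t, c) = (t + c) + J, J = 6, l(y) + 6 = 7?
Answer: -11977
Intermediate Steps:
l(y) = 1 (l(y) = -6 + 7 = 1)
C(t, c) = 6 + c + t (C(t, c) = (t + c) + 6 = (c + t) + 6 = 6 + c + t)
x(j) = 16 (x(j) = 2 + (6 + 4 + 4) = 2 + 14 = 16)
u(P, a) = 16
O = -11977 (O = -11993 + 16 = -11977)
o((1 - 1)*(-7)) + O = (1 - 1)*(-7) - 11977 = 0*(-7) - 11977 = 0 - 11977 = -11977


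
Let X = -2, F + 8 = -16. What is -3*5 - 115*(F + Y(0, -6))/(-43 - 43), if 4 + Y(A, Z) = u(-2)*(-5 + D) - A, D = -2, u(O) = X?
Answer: -1450/43 ≈ -33.721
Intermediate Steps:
F = -24 (F = -8 - 16 = -24)
u(O) = -2
Y(A, Z) = 10 - A (Y(A, Z) = -4 + (-2*(-5 - 2) - A) = -4 + (-2*(-7) - A) = -4 + (14 - A) = 10 - A)
-3*5 - 115*(F + Y(0, -6))/(-43 - 43) = -3*5 - 115*(-24 + (10 - 1*0))/(-43 - 43) = -15 - 115*(-24 + (10 + 0))/(-86) = -15 - 115*(-24 + 10)*(-1)/86 = -15 - (-1610)*(-1)/86 = -15 - 115*7/43 = -15 - 805/43 = -1450/43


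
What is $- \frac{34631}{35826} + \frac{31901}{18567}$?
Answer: $\frac{166630483}{221727114} \approx 0.75151$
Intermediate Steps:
$- \frac{34631}{35826} + \frac{31901}{18567} = \frac{166630483}{221727114}$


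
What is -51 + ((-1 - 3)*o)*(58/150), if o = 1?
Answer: -3941/75 ≈ -52.547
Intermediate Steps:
-51 + ((-1 - 3)*o)*(58/150) = -51 + ((-1 - 3)*1)*(58/150) = -51 + (-4*1)*(58*(1/150)) = -51 - 4*29/75 = -51 - 116/75 = -3941/75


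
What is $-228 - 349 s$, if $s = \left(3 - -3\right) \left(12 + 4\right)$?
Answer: $-33732$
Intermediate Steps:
$s = 96$ ($s = \left(3 + 3\right) 16 = 6 \cdot 16 = 96$)
$-228 - 349 s = -228 - 33504 = -33732$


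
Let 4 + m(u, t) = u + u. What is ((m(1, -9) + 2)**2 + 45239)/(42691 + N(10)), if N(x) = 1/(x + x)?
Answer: 904780/853821 ≈ 1.0597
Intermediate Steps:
N(x) = 1/(2*x)
m(u, t) = -4 + 2*u (m(u, t) = -4 + (u + u) = -4 + 2*u)
((m(1, -9) + 2)**2 + 45239)/(42691 + N(10)) = (((-4 + 2*1) + 2)**2 + 45239)/(42691 + (1/2)/10) = (((-4 + 2) + 2)**2 + 45239)/(42691 + (1/2)*(1/10)) = ((-2 + 2)**2 + 45239)/(42691 + 1/20) = (0**2 + 45239)/(853821/20) = (0 + 45239)*(20/853821) = 45239*(20/853821) = 904780/853821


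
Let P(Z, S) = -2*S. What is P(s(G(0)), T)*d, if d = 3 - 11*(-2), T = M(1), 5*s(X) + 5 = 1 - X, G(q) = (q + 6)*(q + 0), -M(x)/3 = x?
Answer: 150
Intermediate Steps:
M(x) = -3*x
G(q) = q*(6 + q) (G(q) = (6 + q)*q = q*(6 + q))
s(X) = -⅘ - X/5 (s(X) = -1 + (1 - X)/5 = -1 + (⅕ - X/5) = -⅘ - X/5)
T = -3 (T = -3*1 = -3)
d = 25 (d = 3 + 22 = 25)
P(s(G(0)), T)*d = -2*(-3)*25 = 6*25 = 150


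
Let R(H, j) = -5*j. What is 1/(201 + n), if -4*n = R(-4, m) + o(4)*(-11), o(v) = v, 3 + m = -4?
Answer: 4/813 ≈ 0.0049201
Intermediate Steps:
m = -7 (m = -3 - 4 = -7)
n = 9/4 (n = -(-5*(-7) + 4*(-11))/4 = -(35 - 44)/4 = -¼*(-9) = 9/4 ≈ 2.2500)
1/(201 + n) = 1/(201 + 9/4) = 1/(813/4) = 4/813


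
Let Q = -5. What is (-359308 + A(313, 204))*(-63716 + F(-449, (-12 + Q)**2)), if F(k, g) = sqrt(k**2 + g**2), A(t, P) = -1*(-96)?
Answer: 22887551792 - 359212*sqrt(285122) ≈ 2.2696e+10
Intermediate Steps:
A(t, P) = 96
F(k, g) = sqrt(g**2 + k**2)
(-359308 + A(313, 204))*(-63716 + F(-449, (-12 + Q)**2)) = (-359308 + 96)*(-63716 + sqrt(((-12 - 5)**2)**2 + (-449)**2)) = -359212*(-63716 + sqrt(((-17)**2)**2 + 201601)) = -359212*(-63716 + sqrt(289**2 + 201601)) = -359212*(-63716 + sqrt(83521 + 201601)) = -359212*(-63716 + sqrt(285122)) = 22887551792 - 359212*sqrt(285122)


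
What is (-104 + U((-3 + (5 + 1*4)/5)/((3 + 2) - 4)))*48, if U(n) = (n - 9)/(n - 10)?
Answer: -34638/7 ≈ -4948.3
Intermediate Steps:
U(n) = (-9 + n)/(-10 + n)
(-104 + U((-3 + (5 + 1*4)/5)/((3 + 2) - 4)))*48 = (-104 + (-9 + (-3 + (5 + 1*4)/5)/((3 + 2) - 4))/(-10 + (-3 + (5 + 1*4)/5)/((3 + 2) - 4)))*48 = (-104 + (-9 + (-3 + (5 + 4)*(⅕))/(5 - 4))/(-10 + (-3 + (5 + 4)*(⅕))/(5 - 4)))*48 = (-104 + (-9 + (-3 + 9*(⅕))/1)/(-10 + (-3 + 9*(⅕))/1))*48 = (-104 + (-9 + (-3 + 9/5)*1)/(-10 + (-3 + 9/5)*1))*48 = (-104 + (-9 - 6/5*1)/(-10 - 6/5*1))*48 = (-104 + (-9 - 6/5)/(-10 - 6/5))*48 = (-104 - 51/5/(-56/5))*48 = (-104 - 5/56*(-51/5))*48 = (-104 + 51/56)*48 = -5773/56*48 = -34638/7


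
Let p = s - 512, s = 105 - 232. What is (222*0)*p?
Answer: 0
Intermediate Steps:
s = -127
p = -639 (p = -127 - 512 = -639)
(222*0)*p = (222*0)*(-639) = 0*(-639) = 0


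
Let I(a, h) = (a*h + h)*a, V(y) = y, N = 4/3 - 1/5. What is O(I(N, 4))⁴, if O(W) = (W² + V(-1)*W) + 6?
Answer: 428264290595707100749743376/6568408355712890625 ≈ 6.5201e+7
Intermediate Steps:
N = 17/15 (N = 4*(⅓) - 1*⅕ = 4/3 - ⅕ = 17/15 ≈ 1.1333)
I(a, h) = a*(h + a*h) (I(a, h) = (h + a*h)*a = a*(h + a*h))
O(W) = 6 + W² - W (O(W) = (W² - W) + 6 = 6 + W² - W)
O(I(N, 4))⁴ = (6 + ((17/15)*4*(1 + 17/15))² - 17*4*(1 + 17/15)/15)⁴ = (6 + ((17/15)*4*(32/15))² - 17*4*32/(15*15))⁴ = (6 + (2176/225)² - 1*2176/225)⁴ = (6 + 4734976/50625 - 2176/225)⁴ = (4549126/50625)⁴ = 428264290595707100749743376/6568408355712890625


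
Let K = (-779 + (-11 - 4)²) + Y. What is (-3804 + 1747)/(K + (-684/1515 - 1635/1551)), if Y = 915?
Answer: -537051845/93858584 ≈ -5.7219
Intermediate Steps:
K = 361 (K = (-779 + (-11 - 4)²) + 915 = (-779 + (-15)²) + 915 = (-779 + 225) + 915 = -554 + 915 = 361)
(-3804 + 1747)/(K + (-684/1515 - 1635/1551)) = (-3804 + 1747)/(361 + (-684/1515 - 1635/1551)) = -2057/(361 + (-684*1/1515 - 1635*1/1551)) = -2057/(361 + (-228/505 - 545/517)) = -2057/(361 - 393101/261085) = -2057/93858584/261085 = -2057*261085/93858584 = -537051845/93858584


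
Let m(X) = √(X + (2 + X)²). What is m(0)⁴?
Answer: 16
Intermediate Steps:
m(0)⁴ = (√(0 + (2 + 0)²))⁴ = (√(0 + 2²))⁴ = (√(0 + 4))⁴ = (√4)⁴ = 2⁴ = 16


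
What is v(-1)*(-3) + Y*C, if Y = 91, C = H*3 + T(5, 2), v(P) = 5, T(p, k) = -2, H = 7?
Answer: 1714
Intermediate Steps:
C = 19 (C = 7*3 - 2 = 21 - 2 = 19)
v(-1)*(-3) + Y*C = 5*(-3) + 91*19 = -15 + 1729 = 1714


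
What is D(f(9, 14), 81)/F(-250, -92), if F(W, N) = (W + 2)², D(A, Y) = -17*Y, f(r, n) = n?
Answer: -1377/61504 ≈ -0.022389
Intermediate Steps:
F(W, N) = (2 + W)²
D(f(9, 14), 81)/F(-250, -92) = (-17*81)/((2 - 250)²) = -1377/((-248)²) = -1377/61504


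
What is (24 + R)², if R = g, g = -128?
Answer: 10816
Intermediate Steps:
R = -128
(24 + R)² = (24 - 128)² = (-104)² = 10816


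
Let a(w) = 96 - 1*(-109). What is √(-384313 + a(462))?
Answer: 2*I*√96027 ≈ 619.76*I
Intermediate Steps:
a(w) = 205 (a(w) = 96 + 109 = 205)
√(-384313 + a(462)) = √(-384313 + 205) = √(-384108) = 2*I*√96027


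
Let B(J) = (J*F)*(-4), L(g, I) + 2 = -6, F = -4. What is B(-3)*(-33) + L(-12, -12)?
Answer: 1576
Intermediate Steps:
L(g, I) = -8 (L(g, I) = -2 - 6 = -8)
B(J) = 16*J (B(J) = (J*(-4))*(-4) = -4*J*(-4) = 16*J)
B(-3)*(-33) + L(-12, -12) = (16*(-3))*(-33) - 8 = -48*(-33) - 8 = 1584 - 8 = 1576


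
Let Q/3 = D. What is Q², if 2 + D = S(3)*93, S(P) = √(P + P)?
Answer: 467082 - 3348*√6 ≈ 4.5888e+5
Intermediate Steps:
S(P) = √2*√P (S(P) = √(2*P) = √2*√P)
D = -2 + 93*√6 (D = -2 + (√2*√3)*93 = -2 + √6*93 = -2 + 93*√6 ≈ 225.80)
Q = -6 + 279*√6 (Q = 3*(-2 + 93*√6) = -6 + 279*√6 ≈ 677.41)
Q² = (-6 + 279*√6)²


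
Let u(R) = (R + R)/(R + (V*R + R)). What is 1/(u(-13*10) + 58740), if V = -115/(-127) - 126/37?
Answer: 2349/137970862 ≈ 1.7025e-5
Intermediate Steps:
V = -11747/4699 (V = -115*(-1/127) - 126*1/37 = 115/127 - 126/37 = -11747/4699 ≈ -2.4999)
u(R) = -9398/2349 (u(R) = (R + R)/(R + (-11747*R/4699 + R)) = (2*R)/(R - 7048*R/4699) = (2*R)/((-2349*R/4699)) = (2*R)*(-4699/(2349*R)) = -9398/2349)
1/(u(-13*10) + 58740) = 1/(-9398/2349 + 58740) = 1/(137970862/2349) = 2349/137970862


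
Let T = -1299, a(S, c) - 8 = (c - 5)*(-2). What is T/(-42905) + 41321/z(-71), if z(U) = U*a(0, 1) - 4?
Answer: -354279329/9782340 ≈ -36.216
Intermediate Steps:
a(S, c) = 18 - 2*c (a(S, c) = 8 + (c - 5)*(-2) = 8 + (-5 + c)*(-2) = 8 + (10 - 2*c) = 18 - 2*c)
z(U) = -4 + 16*U (z(U) = U*(18 - 2*1) - 4 = U*(18 - 2) - 4 = U*16 - 4 = 16*U - 4 = -4 + 16*U)
T/(-42905) + 41321/z(-71) = -1299/(-42905) + 41321/(-4 + 16*(-71)) = -1299*(-1/42905) + 41321/(-4 - 1136) = 1299/42905 + 41321/(-1140) = 1299/42905 + 41321*(-1/1140) = 1299/42905 - 41321/1140 = -354279329/9782340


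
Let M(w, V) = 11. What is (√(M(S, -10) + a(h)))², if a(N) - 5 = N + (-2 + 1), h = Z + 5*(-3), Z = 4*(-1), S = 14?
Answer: -4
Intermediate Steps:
Z = -4
h = -19 (h = -4 + 5*(-3) = -4 - 15 = -19)
a(N) = 4 + N (a(N) = 5 + (N + (-2 + 1)) = 5 + (N - 1) = 5 + (-1 + N) = 4 + N)
(√(M(S, -10) + a(h)))² = (√(11 + (4 - 19)))² = (√(11 - 15))² = (√(-4))² = (2*I)² = -4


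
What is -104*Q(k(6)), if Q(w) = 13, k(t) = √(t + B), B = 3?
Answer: -1352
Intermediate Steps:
k(t) = √(3 + t) (k(t) = √(t + 3) = √(3 + t))
-104*Q(k(6)) = -104*13 = -1352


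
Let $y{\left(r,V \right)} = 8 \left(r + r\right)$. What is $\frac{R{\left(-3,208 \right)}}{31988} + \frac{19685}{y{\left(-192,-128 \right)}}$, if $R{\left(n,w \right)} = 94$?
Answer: $- \frac{157348753}{24566784} \approx -6.4049$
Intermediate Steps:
$y{\left(r,V \right)} = 16 r$ ($y{\left(r,V \right)} = 8 \cdot 2 r = 16 r$)
$\frac{R{\left(-3,208 \right)}}{31988} + \frac{19685}{y{\left(-192,-128 \right)}} = \frac{94}{31988} + \frac{19685}{16 \left(-192\right)} = 94 \cdot \frac{1}{31988} + \frac{19685}{-3072} = \frac{47}{15994} + 19685 \left(- \frac{1}{3072}\right) = \frac{47}{15994} - \frac{19685}{3072} = - \frac{157348753}{24566784}$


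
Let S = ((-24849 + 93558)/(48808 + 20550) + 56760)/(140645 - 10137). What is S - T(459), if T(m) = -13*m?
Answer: 54015871475277/9051773864 ≈ 5967.4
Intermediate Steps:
S = 3936828789/9051773864 (S = (68709/69358 + 56760)/130508 = (68709*(1/69358) + 56760)*(1/130508) = (68709/69358 + 56760)*(1/130508) = (3936828789/69358)*(1/130508) = 3936828789/9051773864 ≈ 0.43492)
S - T(459) = 3936828789/9051773864 - (-13)*459 = 3936828789/9051773864 - 1*(-5967) = 3936828789/9051773864 + 5967 = 54015871475277/9051773864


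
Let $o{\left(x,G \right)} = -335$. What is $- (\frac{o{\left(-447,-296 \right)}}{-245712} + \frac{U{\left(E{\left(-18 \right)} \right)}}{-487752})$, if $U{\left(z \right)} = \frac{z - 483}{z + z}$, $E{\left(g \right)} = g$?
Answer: $- \frac{39994357}{29961629856} \approx -0.0013349$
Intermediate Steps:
$U{\left(z \right)} = \frac{-483 + z}{2 z}$
$- (\frac{o{\left(-447,-296 \right)}}{-245712} + \frac{U{\left(E{\left(-18 \right)} \right)}}{-487752}) = - (- \frac{335}{-245712} + \frac{\frac{1}{2} \frac{1}{-18} \left(-483 - 18\right)}{-487752}) = - (\left(-335\right) \left(- \frac{1}{245712}\right) + \frac{1}{2} \left(- \frac{1}{18}\right) \left(-501\right) \left(- \frac{1}{487752}\right)) = - (\frac{335}{245712} + \frac{167}{12} \left(- \frac{1}{487752}\right)) = - (\frac{335}{245712} - \frac{167}{5853024}) = \left(-1\right) \frac{39994357}{29961629856} = - \frac{39994357}{29961629856}$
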